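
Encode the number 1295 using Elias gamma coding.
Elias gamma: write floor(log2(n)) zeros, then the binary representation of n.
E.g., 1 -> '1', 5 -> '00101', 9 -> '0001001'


num_bits = floor(log2(1295)) + 1 = 11
leading_zeros = num_bits - 1 = 10
binary(1295) = 10100001111

Elias gamma(1295) = '0000000000' + '10100001111' = 000000000010100001111 (21 bits)


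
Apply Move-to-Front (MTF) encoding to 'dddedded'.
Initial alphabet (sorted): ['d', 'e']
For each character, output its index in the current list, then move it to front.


MTF encoding:
'd': index 0 in ['d', 'e'] -> ['d', 'e']
'd': index 0 in ['d', 'e'] -> ['d', 'e']
'd': index 0 in ['d', 'e'] -> ['d', 'e']
'e': index 1 in ['d', 'e'] -> ['e', 'd']
'd': index 1 in ['e', 'd'] -> ['d', 'e']
'd': index 0 in ['d', 'e'] -> ['d', 'e']
'e': index 1 in ['d', 'e'] -> ['e', 'd']
'd': index 1 in ['e', 'd'] -> ['d', 'e']


Output: [0, 0, 0, 1, 1, 0, 1, 1]


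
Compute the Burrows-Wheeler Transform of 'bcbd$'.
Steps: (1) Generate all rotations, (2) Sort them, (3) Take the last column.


Rotations (sorted):
  0: $bcbd -> last char: d
  1: bcbd$ -> last char: $
  2: bd$bc -> last char: c
  3: cbd$b -> last char: b
  4: d$bcb -> last char: b


BWT = d$cbb


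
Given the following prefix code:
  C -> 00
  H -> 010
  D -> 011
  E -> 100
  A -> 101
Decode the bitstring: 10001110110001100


Decoding step by step:
Bits 100 -> E
Bits 011 -> D
Bits 101 -> A
Bits 100 -> E
Bits 011 -> D
Bits 00 -> C


Decoded message: EDAEDC


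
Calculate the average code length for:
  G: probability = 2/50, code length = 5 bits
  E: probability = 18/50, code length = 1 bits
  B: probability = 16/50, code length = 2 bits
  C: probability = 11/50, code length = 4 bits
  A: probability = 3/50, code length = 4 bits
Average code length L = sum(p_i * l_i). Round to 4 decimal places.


Weighted contributions p_i * l_i:
  G: (2/50) * 5 = 10/50
  E: (18/50) * 1 = 18/50
  B: (16/50) * 2 = 32/50
  C: (11/50) * 4 = 44/50
  A: (3/50) * 4 = 12/50
Sum = (10 + 18 + 32 + 44 + 12)/50 = 116/50

L = 116/50 = 2.3200 bits/symbol


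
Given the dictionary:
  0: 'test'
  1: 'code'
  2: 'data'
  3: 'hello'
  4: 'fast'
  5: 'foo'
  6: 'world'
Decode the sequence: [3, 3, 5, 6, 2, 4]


Look up each index in the dictionary:
  3 -> 'hello'
  3 -> 'hello'
  5 -> 'foo'
  6 -> 'world'
  2 -> 'data'
  4 -> 'fast'

Decoded: "hello hello foo world data fast"


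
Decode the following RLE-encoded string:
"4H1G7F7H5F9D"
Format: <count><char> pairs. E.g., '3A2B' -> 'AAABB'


Expanding each <count><char> pair:
  4H -> 'HHHH'
  1G -> 'G'
  7F -> 'FFFFFFF'
  7H -> 'HHHHHHH'
  5F -> 'FFFFF'
  9D -> 'DDDDDDDDD'

Decoded = HHHHGFFFFFFFHHHHHHHFFFFFDDDDDDDDD


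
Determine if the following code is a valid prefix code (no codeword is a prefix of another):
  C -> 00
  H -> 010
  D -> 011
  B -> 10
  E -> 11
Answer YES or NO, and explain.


Checking each pair (does one codeword prefix another?):
  C='00' vs H='010': no prefix
  C='00' vs D='011': no prefix
  C='00' vs B='10': no prefix
  C='00' vs E='11': no prefix
  H='010' vs C='00': no prefix
  H='010' vs D='011': no prefix
  H='010' vs B='10': no prefix
  H='010' vs E='11': no prefix
  D='011' vs C='00': no prefix
  D='011' vs H='010': no prefix
  D='011' vs B='10': no prefix
  D='011' vs E='11': no prefix
  B='10' vs C='00': no prefix
  B='10' vs H='010': no prefix
  B='10' vs D='011': no prefix
  B='10' vs E='11': no prefix
  E='11' vs C='00': no prefix
  E='11' vs H='010': no prefix
  E='11' vs D='011': no prefix
  E='11' vs B='10': no prefix
No violation found over all pairs.

YES -- this is a valid prefix code. No codeword is a prefix of any other codeword.


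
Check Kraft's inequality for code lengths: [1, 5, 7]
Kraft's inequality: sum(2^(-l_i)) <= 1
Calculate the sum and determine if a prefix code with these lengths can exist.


Sum = 2^(-1) + 2^(-5) + 2^(-7)
    = 0.5 + 0.03125 + 0.0078125
    = 69/128 = 0.5390625
Since 0.5390625 <= 1, Kraft's inequality IS satisfied.
A prefix code with these lengths CAN exist.

Kraft sum = 0.5390625. Satisfied.


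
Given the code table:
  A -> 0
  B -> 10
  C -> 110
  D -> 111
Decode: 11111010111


Decoding:
111 -> D
110 -> C
10 -> B
111 -> D


Result: DCBD


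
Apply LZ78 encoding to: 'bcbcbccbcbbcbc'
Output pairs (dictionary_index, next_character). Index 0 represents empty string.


LZ78 encoding steps:
Dictionary: {0: ''}
Step 1: w='' (idx 0), next='b' -> output (0, 'b'), add 'b' as idx 1
Step 2: w='' (idx 0), next='c' -> output (0, 'c'), add 'c' as idx 2
Step 3: w='b' (idx 1), next='c' -> output (1, 'c'), add 'bc' as idx 3
Step 4: w='bc' (idx 3), next='c' -> output (3, 'c'), add 'bcc' as idx 4
Step 5: w='bc' (idx 3), next='b' -> output (3, 'b'), add 'bcb' as idx 5
Step 6: w='bcb' (idx 5), next='c' -> output (5, 'c'), add 'bcbc' as idx 6


Encoded: [(0, 'b'), (0, 'c'), (1, 'c'), (3, 'c'), (3, 'b'), (5, 'c')]


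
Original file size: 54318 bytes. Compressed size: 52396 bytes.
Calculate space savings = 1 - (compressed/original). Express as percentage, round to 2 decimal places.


ratio = compressed/original = 52396/54318 = 0.964616
savings = 1 - ratio = 1 - 0.964616 = 0.035384
as a percentage: 0.035384 * 100 = 3.54%

Space savings = 1 - 52396/54318 = 3.54%


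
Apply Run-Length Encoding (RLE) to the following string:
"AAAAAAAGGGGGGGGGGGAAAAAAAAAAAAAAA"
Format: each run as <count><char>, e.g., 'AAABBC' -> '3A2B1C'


Scanning runs left to right:
  i=0: run of 'A' x 7 -> '7A'
  i=7: run of 'G' x 11 -> '11G'
  i=18: run of 'A' x 15 -> '15A'

RLE = 7A11G15A


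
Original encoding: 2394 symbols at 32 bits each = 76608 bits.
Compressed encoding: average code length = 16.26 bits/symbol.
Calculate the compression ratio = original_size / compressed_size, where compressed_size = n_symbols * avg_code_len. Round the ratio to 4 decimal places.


original_size = n_symbols * orig_bits = 2394 * 32 = 76608 bits
compressed_size = n_symbols * avg_code_len = 2394 * 16.26 = 38926.44 bits
ratio = original_size / compressed_size = 76608 / 38926.44 = 1.968

Compression ratio = 1.968


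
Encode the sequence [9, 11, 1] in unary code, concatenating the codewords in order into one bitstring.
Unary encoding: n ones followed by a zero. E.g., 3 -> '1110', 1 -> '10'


Encode each number as n ones followed by a terminating 0:
  9 -> 1111111110 (10 bits)
  11 -> 111111111110 (12 bits)
  1 -> 10 (2 bits)
Total length = 10 + 12 + 2 = 24 bits.

Unary([9, 11, 1]) = 111111111011111111111010 (24 bits)


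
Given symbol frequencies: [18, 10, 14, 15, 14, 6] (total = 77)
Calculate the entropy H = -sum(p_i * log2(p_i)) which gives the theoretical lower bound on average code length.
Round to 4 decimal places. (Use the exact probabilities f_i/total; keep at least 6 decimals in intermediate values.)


Per-symbol terms -p_i * log2(p_i) with p_i = f_i/77:
  p = 18/77 = 0.233766: log2(p) = -2.096862, -p*log2(p) = 0.490175
  p = 10/77 = 0.129870: log2(p) = -2.944858, -p*log2(p) = 0.382449
  p = 14/77 = 0.181818: log2(p) = -2.459432, -p*log2(p) = 0.447169
  p = 15/77 = 0.194805: log2(p) = -2.359896, -p*log2(p) = 0.459720
  p = 14/77 = 0.181818: log2(p) = -2.459432, -p*log2(p) = 0.447169
  p = 6/77 = 0.077922: log2(p) = -3.681824, -p*log2(p) = 0.286895
H = 0.490175 + 0.382449 + 0.447169 + 0.459720 + 0.447169 + 0.286895 = 2.513577

H = 2.5136 bits/symbol


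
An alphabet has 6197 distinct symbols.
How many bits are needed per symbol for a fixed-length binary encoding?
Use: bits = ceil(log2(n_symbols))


log2(6197) = 12.5974
Bracket: 2^12 = 4096 < 6197 <= 2^13 = 8192
So ceil(log2(6197)) = 13

bits = ceil(log2(6197)) = ceil(12.5974) = 13 bits


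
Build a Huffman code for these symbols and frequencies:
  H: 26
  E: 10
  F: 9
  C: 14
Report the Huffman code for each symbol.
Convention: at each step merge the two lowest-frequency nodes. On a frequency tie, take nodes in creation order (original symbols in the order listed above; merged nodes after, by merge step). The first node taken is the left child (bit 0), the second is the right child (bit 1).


Huffman tree construction:
Step 1: Merge F(9) + E(10) = 19
Step 2: Merge C(14) + (F+E)(19) = 33
Step 3: Merge H(26) + (C+(F+E))(33) = 59
Read each symbol's code off the tree from the root (left child = 0, right child = 1).

Codes:
  H: 0 (length 1)
  E: 111 (length 3)
  F: 110 (length 3)
  C: 10 (length 2)
Average code length: 111/59 = 1.8814 bits/symbol


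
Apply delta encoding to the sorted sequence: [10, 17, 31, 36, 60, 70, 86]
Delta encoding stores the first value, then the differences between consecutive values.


First value: 10
Deltas:
  17 - 10 = 7
  31 - 17 = 14
  36 - 31 = 5
  60 - 36 = 24
  70 - 60 = 10
  86 - 70 = 16


Delta encoded: [10, 7, 14, 5, 24, 10, 16]


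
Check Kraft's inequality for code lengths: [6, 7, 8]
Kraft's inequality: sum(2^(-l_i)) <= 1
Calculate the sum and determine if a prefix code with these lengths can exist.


Sum = 2^(-6) + 2^(-7) + 2^(-8)
    = 0.015625 + 0.0078125 + 0.00390625
    = 7/256 = 0.02734375
Since 0.02734375 <= 1, Kraft's inequality IS satisfied.
A prefix code with these lengths CAN exist.

Kraft sum = 0.02734375. Satisfied.


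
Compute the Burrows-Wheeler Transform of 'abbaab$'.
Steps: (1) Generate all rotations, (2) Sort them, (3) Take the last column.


Rotations (sorted):
  0: $abbaab -> last char: b
  1: aab$abb -> last char: b
  2: ab$abba -> last char: a
  3: abbaab$ -> last char: $
  4: b$abbaa -> last char: a
  5: baab$ab -> last char: b
  6: bbaab$a -> last char: a


BWT = bba$aba


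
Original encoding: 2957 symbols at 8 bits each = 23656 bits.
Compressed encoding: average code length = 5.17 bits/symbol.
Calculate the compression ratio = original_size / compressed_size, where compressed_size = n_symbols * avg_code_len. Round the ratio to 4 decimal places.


original_size = n_symbols * orig_bits = 2957 * 8 = 23656 bits
compressed_size = n_symbols * avg_code_len = 2957 * 5.17 = 15287.69 bits
ratio = original_size / compressed_size = 23656 / 15287.69 = 1.5474

Compression ratio = 1.5474


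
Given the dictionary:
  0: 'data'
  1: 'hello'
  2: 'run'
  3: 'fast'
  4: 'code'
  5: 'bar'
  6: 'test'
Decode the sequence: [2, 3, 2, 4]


Look up each index in the dictionary:
  2 -> 'run'
  3 -> 'fast'
  2 -> 'run'
  4 -> 'code'

Decoded: "run fast run code"


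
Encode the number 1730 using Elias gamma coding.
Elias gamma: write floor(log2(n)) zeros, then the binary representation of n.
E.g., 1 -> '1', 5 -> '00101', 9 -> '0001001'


num_bits = floor(log2(1730)) + 1 = 11
leading_zeros = num_bits - 1 = 10
binary(1730) = 11011000010

Elias gamma(1730) = '0000000000' + '11011000010' = 000000000011011000010 (21 bits)


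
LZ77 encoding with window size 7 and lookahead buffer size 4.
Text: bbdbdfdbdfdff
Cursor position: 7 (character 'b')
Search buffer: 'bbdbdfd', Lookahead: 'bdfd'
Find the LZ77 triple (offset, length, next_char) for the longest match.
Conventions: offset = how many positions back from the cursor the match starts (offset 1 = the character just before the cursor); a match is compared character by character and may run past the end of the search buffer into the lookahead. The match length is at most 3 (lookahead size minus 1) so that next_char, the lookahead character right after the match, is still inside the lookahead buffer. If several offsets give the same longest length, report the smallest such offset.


Try each offset into the search buffer:
  offset=1 (pos 6, char 'd'): match length 0
  offset=2 (pos 5, char 'f'): match length 0
  offset=3 (pos 4, char 'd'): match length 0
  offset=4 (pos 3, char 'b'): match length 3
  offset=5 (pos 2, char 'd'): match length 0
  offset=6 (pos 1, char 'b'): match length 2
  offset=7 (pos 0, char 'b'): match length 1
Longest match has length 3 at offset 4.
next_char = character at position 7 + 3 = 10 -> 'd'

Best match: offset=4, length=3 (matching 'bdf' starting at position 3)
LZ77 triple: (4, 3, 'd')


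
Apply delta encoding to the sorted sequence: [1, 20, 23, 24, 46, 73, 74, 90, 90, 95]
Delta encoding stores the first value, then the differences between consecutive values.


First value: 1
Deltas:
  20 - 1 = 19
  23 - 20 = 3
  24 - 23 = 1
  46 - 24 = 22
  73 - 46 = 27
  74 - 73 = 1
  90 - 74 = 16
  90 - 90 = 0
  95 - 90 = 5


Delta encoded: [1, 19, 3, 1, 22, 27, 1, 16, 0, 5]


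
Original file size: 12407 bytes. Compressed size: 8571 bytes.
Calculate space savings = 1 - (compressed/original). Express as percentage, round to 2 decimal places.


ratio = compressed/original = 8571/12407 = 0.69082
savings = 1 - ratio = 1 - 0.69082 = 0.30918
as a percentage: 0.30918 * 100 = 30.92%

Space savings = 1 - 8571/12407 = 30.92%


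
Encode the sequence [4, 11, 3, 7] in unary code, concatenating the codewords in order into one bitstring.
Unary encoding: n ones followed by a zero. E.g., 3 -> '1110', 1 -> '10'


Encode each number as n ones followed by a terminating 0:
  4 -> 11110 (5 bits)
  11 -> 111111111110 (12 bits)
  3 -> 1110 (4 bits)
  7 -> 11111110 (8 bits)
Total length = 5 + 12 + 4 + 8 = 29 bits.

Unary([4, 11, 3, 7]) = 11110111111111110111011111110 (29 bits)


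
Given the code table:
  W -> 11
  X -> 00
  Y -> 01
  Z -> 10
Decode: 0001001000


Decoding:
00 -> X
01 -> Y
00 -> X
10 -> Z
00 -> X


Result: XYXZX


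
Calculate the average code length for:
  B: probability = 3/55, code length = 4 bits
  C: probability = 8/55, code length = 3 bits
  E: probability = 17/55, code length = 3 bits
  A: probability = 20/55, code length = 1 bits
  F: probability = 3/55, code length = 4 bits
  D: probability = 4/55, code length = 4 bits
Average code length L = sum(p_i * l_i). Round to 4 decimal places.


Weighted contributions p_i * l_i:
  B: (3/55) * 4 = 12/55
  C: (8/55) * 3 = 24/55
  E: (17/55) * 3 = 51/55
  A: (20/55) * 1 = 20/55
  F: (3/55) * 4 = 12/55
  D: (4/55) * 4 = 16/55
Sum = (12 + 24 + 51 + 20 + 12 + 16)/55 = 135/55

L = 135/55 = 2.4545 bits/symbol


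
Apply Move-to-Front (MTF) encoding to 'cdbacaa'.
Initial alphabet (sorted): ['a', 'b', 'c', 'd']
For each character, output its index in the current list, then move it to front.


MTF encoding:
'c': index 2 in ['a', 'b', 'c', 'd'] -> ['c', 'a', 'b', 'd']
'd': index 3 in ['c', 'a', 'b', 'd'] -> ['d', 'c', 'a', 'b']
'b': index 3 in ['d', 'c', 'a', 'b'] -> ['b', 'd', 'c', 'a']
'a': index 3 in ['b', 'd', 'c', 'a'] -> ['a', 'b', 'd', 'c']
'c': index 3 in ['a', 'b', 'd', 'c'] -> ['c', 'a', 'b', 'd']
'a': index 1 in ['c', 'a', 'b', 'd'] -> ['a', 'c', 'b', 'd']
'a': index 0 in ['a', 'c', 'b', 'd'] -> ['a', 'c', 'b', 'd']


Output: [2, 3, 3, 3, 3, 1, 0]


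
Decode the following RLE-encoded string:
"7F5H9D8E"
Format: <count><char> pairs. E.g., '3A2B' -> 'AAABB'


Expanding each <count><char> pair:
  7F -> 'FFFFFFF'
  5H -> 'HHHHH'
  9D -> 'DDDDDDDDD'
  8E -> 'EEEEEEEE'

Decoded = FFFFFFFHHHHHDDDDDDDDDEEEEEEEE


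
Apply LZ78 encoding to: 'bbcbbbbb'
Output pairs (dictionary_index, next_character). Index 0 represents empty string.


LZ78 encoding steps:
Dictionary: {0: ''}
Step 1: w='' (idx 0), next='b' -> output (0, 'b'), add 'b' as idx 1
Step 2: w='b' (idx 1), next='c' -> output (1, 'c'), add 'bc' as idx 2
Step 3: w='b' (idx 1), next='b' -> output (1, 'b'), add 'bb' as idx 3
Step 4: w='bb' (idx 3), next='b' -> output (3, 'b'), add 'bbb' as idx 4


Encoded: [(0, 'b'), (1, 'c'), (1, 'b'), (3, 'b')]


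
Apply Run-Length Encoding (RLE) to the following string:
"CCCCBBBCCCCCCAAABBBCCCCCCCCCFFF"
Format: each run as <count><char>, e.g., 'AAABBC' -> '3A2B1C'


Scanning runs left to right:
  i=0: run of 'C' x 4 -> '4C'
  i=4: run of 'B' x 3 -> '3B'
  i=7: run of 'C' x 6 -> '6C'
  i=13: run of 'A' x 3 -> '3A'
  i=16: run of 'B' x 3 -> '3B'
  i=19: run of 'C' x 9 -> '9C'
  i=28: run of 'F' x 3 -> '3F'

RLE = 4C3B6C3A3B9C3F


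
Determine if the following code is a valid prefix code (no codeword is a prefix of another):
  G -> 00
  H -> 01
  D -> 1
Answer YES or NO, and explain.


Checking each pair (does one codeword prefix another?):
  G='00' vs H='01': no prefix
  G='00' vs D='1': no prefix
  H='01' vs G='00': no prefix
  H='01' vs D='1': no prefix
  D='1' vs G='00': no prefix
  D='1' vs H='01': no prefix
No violation found over all pairs.

YES -- this is a valid prefix code. No codeword is a prefix of any other codeword.


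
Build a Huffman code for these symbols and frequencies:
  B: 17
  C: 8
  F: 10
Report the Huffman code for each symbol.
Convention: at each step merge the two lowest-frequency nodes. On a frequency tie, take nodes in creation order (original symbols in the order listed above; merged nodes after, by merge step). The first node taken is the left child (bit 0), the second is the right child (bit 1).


Huffman tree construction:
Step 1: Merge C(8) + F(10) = 18
Step 2: Merge B(17) + (C+F)(18) = 35
Read each symbol's code off the tree from the root (left child = 0, right child = 1).

Codes:
  B: 0 (length 1)
  C: 10 (length 2)
  F: 11 (length 2)
Average code length: 53/35 = 1.5143 bits/symbol


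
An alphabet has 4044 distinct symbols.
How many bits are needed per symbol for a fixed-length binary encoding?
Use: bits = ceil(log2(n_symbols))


log2(4044) = 11.9816
Bracket: 2^11 = 2048 < 4044 <= 2^12 = 4096
So ceil(log2(4044)) = 12

bits = ceil(log2(4044)) = ceil(11.9816) = 12 bits


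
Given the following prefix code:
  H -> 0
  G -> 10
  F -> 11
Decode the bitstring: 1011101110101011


Decoding step by step:
Bits 10 -> G
Bits 11 -> F
Bits 10 -> G
Bits 11 -> F
Bits 10 -> G
Bits 10 -> G
Bits 10 -> G
Bits 11 -> F


Decoded message: GFGFGGGF


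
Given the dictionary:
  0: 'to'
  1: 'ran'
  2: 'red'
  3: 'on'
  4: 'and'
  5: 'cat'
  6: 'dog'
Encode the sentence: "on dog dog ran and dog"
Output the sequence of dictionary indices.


Look up each word in the dictionary:
  'on' -> 3
  'dog' -> 6
  'dog' -> 6
  'ran' -> 1
  'and' -> 4
  'dog' -> 6

Encoded: [3, 6, 6, 1, 4, 6]


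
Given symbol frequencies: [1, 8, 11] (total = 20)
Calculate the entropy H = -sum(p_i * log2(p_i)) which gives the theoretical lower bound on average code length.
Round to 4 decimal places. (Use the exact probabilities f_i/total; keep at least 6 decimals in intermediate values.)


Per-symbol terms -p_i * log2(p_i) with p_i = f_i/20:
  p = 1/20 = 0.050000: log2(p) = -4.321928, -p*log2(p) = 0.216096
  p = 8/20 = 0.400000: log2(p) = -1.321928, -p*log2(p) = 0.528771
  p = 11/20 = 0.550000: log2(p) = -0.862496, -p*log2(p) = 0.474373
H = 0.216096 + 0.528771 + 0.474373 = 1.219240

H = 1.2192 bits/symbol


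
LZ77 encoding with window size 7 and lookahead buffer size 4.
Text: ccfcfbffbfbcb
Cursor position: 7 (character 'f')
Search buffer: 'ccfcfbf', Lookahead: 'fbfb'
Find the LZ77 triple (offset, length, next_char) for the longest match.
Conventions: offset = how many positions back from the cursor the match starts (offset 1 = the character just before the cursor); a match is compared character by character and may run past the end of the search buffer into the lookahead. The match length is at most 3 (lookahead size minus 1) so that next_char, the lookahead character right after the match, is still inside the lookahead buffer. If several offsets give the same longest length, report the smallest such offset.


Try each offset into the search buffer:
  offset=1 (pos 6, char 'f'): match length 1
  offset=2 (pos 5, char 'b'): match length 0
  offset=3 (pos 4, char 'f'): match length 3
  offset=4 (pos 3, char 'c'): match length 0
  offset=5 (pos 2, char 'f'): match length 1
  offset=6 (pos 1, char 'c'): match length 0
  offset=7 (pos 0, char 'c'): match length 0
Longest match has length 3 at offset 3.
next_char = character at position 7 + 3 = 10 -> 'b'

Best match: offset=3, length=3 (matching 'fbf' starting at position 4)
LZ77 triple: (3, 3, 'b')


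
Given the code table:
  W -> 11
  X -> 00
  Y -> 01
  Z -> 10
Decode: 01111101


Decoding:
01 -> Y
11 -> W
11 -> W
01 -> Y


Result: YWWY


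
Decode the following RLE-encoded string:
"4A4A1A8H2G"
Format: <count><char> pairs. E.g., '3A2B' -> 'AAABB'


Expanding each <count><char> pair:
  4A -> 'AAAA'
  4A -> 'AAAA'
  1A -> 'A'
  8H -> 'HHHHHHHH'
  2G -> 'GG'

Decoded = AAAAAAAAAHHHHHHHHGG


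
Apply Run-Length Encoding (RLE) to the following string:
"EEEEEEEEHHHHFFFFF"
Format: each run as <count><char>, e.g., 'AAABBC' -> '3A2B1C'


Scanning runs left to right:
  i=0: run of 'E' x 8 -> '8E'
  i=8: run of 'H' x 4 -> '4H'
  i=12: run of 'F' x 5 -> '5F'

RLE = 8E4H5F


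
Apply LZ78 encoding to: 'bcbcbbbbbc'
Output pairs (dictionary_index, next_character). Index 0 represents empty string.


LZ78 encoding steps:
Dictionary: {0: ''}
Step 1: w='' (idx 0), next='b' -> output (0, 'b'), add 'b' as idx 1
Step 2: w='' (idx 0), next='c' -> output (0, 'c'), add 'c' as idx 2
Step 3: w='b' (idx 1), next='c' -> output (1, 'c'), add 'bc' as idx 3
Step 4: w='b' (idx 1), next='b' -> output (1, 'b'), add 'bb' as idx 4
Step 5: w='bb' (idx 4), next='b' -> output (4, 'b'), add 'bbb' as idx 5
Step 6: w='c' (idx 2), end of input -> output (2, '')


Encoded: [(0, 'b'), (0, 'c'), (1, 'c'), (1, 'b'), (4, 'b'), (2, '')]


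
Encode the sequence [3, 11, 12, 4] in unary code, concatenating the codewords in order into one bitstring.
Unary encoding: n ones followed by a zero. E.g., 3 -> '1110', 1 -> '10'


Encode each number as n ones followed by a terminating 0:
  3 -> 1110 (4 bits)
  11 -> 111111111110 (12 bits)
  12 -> 1111111111110 (13 bits)
  4 -> 11110 (5 bits)
Total length = 4 + 12 + 13 + 5 = 34 bits.

Unary([3, 11, 12, 4]) = 1110111111111110111111111111011110 (34 bits)


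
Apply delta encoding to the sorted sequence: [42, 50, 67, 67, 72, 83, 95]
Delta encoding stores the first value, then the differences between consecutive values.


First value: 42
Deltas:
  50 - 42 = 8
  67 - 50 = 17
  67 - 67 = 0
  72 - 67 = 5
  83 - 72 = 11
  95 - 83 = 12


Delta encoded: [42, 8, 17, 0, 5, 11, 12]


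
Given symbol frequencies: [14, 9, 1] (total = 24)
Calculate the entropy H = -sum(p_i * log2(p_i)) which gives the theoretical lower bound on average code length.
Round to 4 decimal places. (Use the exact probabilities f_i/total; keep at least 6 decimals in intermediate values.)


Per-symbol terms -p_i * log2(p_i) with p_i = f_i/24:
  p = 14/24 = 0.583333: log2(p) = -0.777608, -p*log2(p) = 0.453604
  p = 9/24 = 0.375000: log2(p) = -1.415037, -p*log2(p) = 0.530639
  p = 1/24 = 0.041667: log2(p) = -4.584963, -p*log2(p) = 0.191040
H = 0.453604 + 0.530639 + 0.191040 = 1.175283

H = 1.1753 bits/symbol


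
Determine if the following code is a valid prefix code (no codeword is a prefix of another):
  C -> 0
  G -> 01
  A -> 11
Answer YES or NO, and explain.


Checking each pair (does one codeword prefix another?):
  C='0' vs G='01': prefix -- VIOLATION

NO -- this is NOT a valid prefix code. C (0) is a prefix of G (01).


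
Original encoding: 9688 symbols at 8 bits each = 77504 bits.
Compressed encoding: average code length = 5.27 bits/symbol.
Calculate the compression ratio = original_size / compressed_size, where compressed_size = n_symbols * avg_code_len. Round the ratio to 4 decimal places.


original_size = n_symbols * orig_bits = 9688 * 8 = 77504 bits
compressed_size = n_symbols * avg_code_len = 9688 * 5.27 = 51055.76 bits
ratio = original_size / compressed_size = 77504 / 51055.76 = 1.518

Compression ratio = 1.518


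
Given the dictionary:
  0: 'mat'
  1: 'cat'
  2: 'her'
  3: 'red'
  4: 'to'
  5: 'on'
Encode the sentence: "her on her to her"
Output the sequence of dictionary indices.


Look up each word in the dictionary:
  'her' -> 2
  'on' -> 5
  'her' -> 2
  'to' -> 4
  'her' -> 2

Encoded: [2, 5, 2, 4, 2]


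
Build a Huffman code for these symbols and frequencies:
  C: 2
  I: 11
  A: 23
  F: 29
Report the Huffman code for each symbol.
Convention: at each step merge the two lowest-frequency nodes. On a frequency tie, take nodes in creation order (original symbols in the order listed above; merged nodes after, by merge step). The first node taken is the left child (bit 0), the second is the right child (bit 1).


Huffman tree construction:
Step 1: Merge C(2) + I(11) = 13
Step 2: Merge (C+I)(13) + A(23) = 36
Step 3: Merge F(29) + ((C+I)+A)(36) = 65
Read each symbol's code off the tree from the root (left child = 0, right child = 1).

Codes:
  C: 100 (length 3)
  I: 101 (length 3)
  A: 11 (length 2)
  F: 0 (length 1)
Average code length: 114/65 = 1.7538 bits/symbol


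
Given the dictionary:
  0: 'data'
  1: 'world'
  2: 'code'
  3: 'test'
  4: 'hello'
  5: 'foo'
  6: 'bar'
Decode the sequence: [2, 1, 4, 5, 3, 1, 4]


Look up each index in the dictionary:
  2 -> 'code'
  1 -> 'world'
  4 -> 'hello'
  5 -> 'foo'
  3 -> 'test'
  1 -> 'world'
  4 -> 'hello'

Decoded: "code world hello foo test world hello"


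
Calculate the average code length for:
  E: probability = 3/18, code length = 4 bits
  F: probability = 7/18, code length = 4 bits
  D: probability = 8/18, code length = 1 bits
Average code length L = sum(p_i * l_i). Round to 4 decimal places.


Weighted contributions p_i * l_i:
  E: (3/18) * 4 = 12/18
  F: (7/18) * 4 = 28/18
  D: (8/18) * 1 = 8/18
Sum = (12 + 28 + 8)/18 = 48/18

L = 48/18 = 2.6667 bits/symbol


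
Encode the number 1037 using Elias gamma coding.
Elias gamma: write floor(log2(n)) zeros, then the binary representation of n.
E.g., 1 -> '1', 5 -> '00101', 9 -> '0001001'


num_bits = floor(log2(1037)) + 1 = 11
leading_zeros = num_bits - 1 = 10
binary(1037) = 10000001101

Elias gamma(1037) = '0000000000' + '10000001101' = 000000000010000001101 (21 bits)


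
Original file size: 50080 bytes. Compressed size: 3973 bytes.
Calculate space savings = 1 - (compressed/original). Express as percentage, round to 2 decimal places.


ratio = compressed/original = 3973/50080 = 0.079333
savings = 1 - ratio = 1 - 0.079333 = 0.920667
as a percentage: 0.920667 * 100 = 92.07%

Space savings = 1 - 3973/50080 = 92.07%


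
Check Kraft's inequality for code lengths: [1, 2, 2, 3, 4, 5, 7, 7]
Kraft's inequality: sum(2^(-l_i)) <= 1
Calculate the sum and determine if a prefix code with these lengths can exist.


Sum = 2^(-1) + 2^(-2) + 2^(-2) + 2^(-3) + 2^(-4) + 2^(-5) + 2^(-7) + 2^(-7)
    = 0.5 + 0.25 + 0.25 + 0.125 + 0.0625 + 0.03125 + 0.0078125 + 0.0078125
    = 158/128 = 1.234375
Since 1.234375 > 1, Kraft's inequality is NOT satisfied.
A prefix code with these lengths CANNOT exist.

Kraft sum = 1.234375. Not satisfied.


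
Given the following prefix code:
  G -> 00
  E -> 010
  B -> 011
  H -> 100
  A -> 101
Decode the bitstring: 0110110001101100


Decoding step by step:
Bits 011 -> B
Bits 011 -> B
Bits 00 -> G
Bits 011 -> B
Bits 011 -> B
Bits 00 -> G


Decoded message: BBGBBG


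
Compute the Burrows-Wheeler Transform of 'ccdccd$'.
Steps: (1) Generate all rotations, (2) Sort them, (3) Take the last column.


Rotations (sorted):
  0: $ccdccd -> last char: d
  1: ccd$ccd -> last char: d
  2: ccdccd$ -> last char: $
  3: cd$ccdc -> last char: c
  4: cdccd$c -> last char: c
  5: d$ccdcc -> last char: c
  6: dccd$cc -> last char: c


BWT = dd$cccc


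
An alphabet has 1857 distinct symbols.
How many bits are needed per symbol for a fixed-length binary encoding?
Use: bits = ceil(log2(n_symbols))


log2(1857) = 10.8588
Bracket: 2^10 = 1024 < 1857 <= 2^11 = 2048
So ceil(log2(1857)) = 11

bits = ceil(log2(1857)) = ceil(10.8588) = 11 bits


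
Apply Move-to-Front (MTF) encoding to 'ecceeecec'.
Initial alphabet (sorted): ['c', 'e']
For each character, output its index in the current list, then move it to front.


MTF encoding:
'e': index 1 in ['c', 'e'] -> ['e', 'c']
'c': index 1 in ['e', 'c'] -> ['c', 'e']
'c': index 0 in ['c', 'e'] -> ['c', 'e']
'e': index 1 in ['c', 'e'] -> ['e', 'c']
'e': index 0 in ['e', 'c'] -> ['e', 'c']
'e': index 0 in ['e', 'c'] -> ['e', 'c']
'c': index 1 in ['e', 'c'] -> ['c', 'e']
'e': index 1 in ['c', 'e'] -> ['e', 'c']
'c': index 1 in ['e', 'c'] -> ['c', 'e']


Output: [1, 1, 0, 1, 0, 0, 1, 1, 1]


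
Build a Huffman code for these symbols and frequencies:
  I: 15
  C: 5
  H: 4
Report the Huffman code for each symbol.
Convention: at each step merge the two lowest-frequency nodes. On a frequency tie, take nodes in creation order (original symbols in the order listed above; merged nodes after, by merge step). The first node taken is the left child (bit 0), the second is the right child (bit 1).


Huffman tree construction:
Step 1: Merge H(4) + C(5) = 9
Step 2: Merge (H+C)(9) + I(15) = 24
Read each symbol's code off the tree from the root (left child = 0, right child = 1).

Codes:
  I: 1 (length 1)
  C: 01 (length 2)
  H: 00 (length 2)
Average code length: 33/24 = 1.3750 bits/symbol


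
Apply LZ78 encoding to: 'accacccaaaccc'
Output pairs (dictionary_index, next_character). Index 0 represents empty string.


LZ78 encoding steps:
Dictionary: {0: ''}
Step 1: w='' (idx 0), next='a' -> output (0, 'a'), add 'a' as idx 1
Step 2: w='' (idx 0), next='c' -> output (0, 'c'), add 'c' as idx 2
Step 3: w='c' (idx 2), next='a' -> output (2, 'a'), add 'ca' as idx 3
Step 4: w='c' (idx 2), next='c' -> output (2, 'c'), add 'cc' as idx 4
Step 5: w='ca' (idx 3), next='a' -> output (3, 'a'), add 'caa' as idx 5
Step 6: w='a' (idx 1), next='c' -> output (1, 'c'), add 'ac' as idx 6
Step 7: w='cc' (idx 4), end of input -> output (4, '')


Encoded: [(0, 'a'), (0, 'c'), (2, 'a'), (2, 'c'), (3, 'a'), (1, 'c'), (4, '')]


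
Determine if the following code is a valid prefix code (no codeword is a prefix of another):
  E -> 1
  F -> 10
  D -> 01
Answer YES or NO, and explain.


Checking each pair (does one codeword prefix another?):
  E='1' vs F='10': prefix -- VIOLATION

NO -- this is NOT a valid prefix code. E (1) is a prefix of F (10).


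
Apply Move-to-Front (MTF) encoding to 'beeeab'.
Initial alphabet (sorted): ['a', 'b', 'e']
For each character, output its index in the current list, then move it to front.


MTF encoding:
'b': index 1 in ['a', 'b', 'e'] -> ['b', 'a', 'e']
'e': index 2 in ['b', 'a', 'e'] -> ['e', 'b', 'a']
'e': index 0 in ['e', 'b', 'a'] -> ['e', 'b', 'a']
'e': index 0 in ['e', 'b', 'a'] -> ['e', 'b', 'a']
'a': index 2 in ['e', 'b', 'a'] -> ['a', 'e', 'b']
'b': index 2 in ['a', 'e', 'b'] -> ['b', 'a', 'e']


Output: [1, 2, 0, 0, 2, 2]


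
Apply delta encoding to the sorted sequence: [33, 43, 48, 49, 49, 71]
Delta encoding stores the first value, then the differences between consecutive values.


First value: 33
Deltas:
  43 - 33 = 10
  48 - 43 = 5
  49 - 48 = 1
  49 - 49 = 0
  71 - 49 = 22


Delta encoded: [33, 10, 5, 1, 0, 22]


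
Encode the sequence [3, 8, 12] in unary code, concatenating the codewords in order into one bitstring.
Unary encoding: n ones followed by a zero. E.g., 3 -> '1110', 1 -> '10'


Encode each number as n ones followed by a terminating 0:
  3 -> 1110 (4 bits)
  8 -> 111111110 (9 bits)
  12 -> 1111111111110 (13 bits)
Total length = 4 + 9 + 13 = 26 bits.

Unary([3, 8, 12]) = 11101111111101111111111110 (26 bits)


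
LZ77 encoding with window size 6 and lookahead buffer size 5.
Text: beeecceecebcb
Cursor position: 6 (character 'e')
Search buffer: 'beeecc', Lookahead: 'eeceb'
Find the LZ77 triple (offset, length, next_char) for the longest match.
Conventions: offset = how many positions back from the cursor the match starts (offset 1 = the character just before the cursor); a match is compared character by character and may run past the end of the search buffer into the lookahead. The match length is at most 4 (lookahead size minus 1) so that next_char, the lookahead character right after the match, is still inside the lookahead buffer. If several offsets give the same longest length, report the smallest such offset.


Try each offset into the search buffer:
  offset=1 (pos 5, char 'c'): match length 0
  offset=2 (pos 4, char 'c'): match length 0
  offset=3 (pos 3, char 'e'): match length 1
  offset=4 (pos 2, char 'e'): match length 3
  offset=5 (pos 1, char 'e'): match length 2
  offset=6 (pos 0, char 'b'): match length 0
Longest match has length 3 at offset 4.
next_char = character at position 6 + 3 = 9 -> 'e'

Best match: offset=4, length=3 (matching 'eec' starting at position 2)
LZ77 triple: (4, 3, 'e')


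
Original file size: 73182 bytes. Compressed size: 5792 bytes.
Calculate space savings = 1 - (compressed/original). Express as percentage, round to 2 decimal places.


ratio = compressed/original = 5792/73182 = 0.079145
savings = 1 - ratio = 1 - 0.079145 = 0.920855
as a percentage: 0.920855 * 100 = 92.09%

Space savings = 1 - 5792/73182 = 92.09%


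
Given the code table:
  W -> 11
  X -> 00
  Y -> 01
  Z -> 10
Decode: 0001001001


Decoding:
00 -> X
01 -> Y
00 -> X
10 -> Z
01 -> Y


Result: XYXZY


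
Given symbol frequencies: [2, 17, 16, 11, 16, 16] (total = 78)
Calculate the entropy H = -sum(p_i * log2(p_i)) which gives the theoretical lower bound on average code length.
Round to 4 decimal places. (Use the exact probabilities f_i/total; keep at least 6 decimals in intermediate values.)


Per-symbol terms -p_i * log2(p_i) with p_i = f_i/78:
  p = 2/78 = 0.025641: log2(p) = -5.285402, -p*log2(p) = 0.135523
  p = 17/78 = 0.217949: log2(p) = -2.197939, -p*log2(p) = 0.479038
  p = 16/78 = 0.205128: log2(p) = -2.285402, -p*log2(p) = 0.468800
  p = 11/78 = 0.141026: log2(p) = -2.825971, -p*log2(p) = 0.398534
  p = 16/78 = 0.205128: log2(p) = -2.285402, -p*log2(p) = 0.468800
  p = 16/78 = 0.205128: log2(p) = -2.285402, -p*log2(p) = 0.468800
H = 0.135523 + 0.479038 + 0.468800 + 0.398534 + 0.468800 + 0.468800 = 2.419495

H = 2.4195 bits/symbol


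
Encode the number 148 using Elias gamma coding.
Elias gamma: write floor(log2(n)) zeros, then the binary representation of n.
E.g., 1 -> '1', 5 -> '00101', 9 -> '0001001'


num_bits = floor(log2(148)) + 1 = 8
leading_zeros = num_bits - 1 = 7
binary(148) = 10010100

Elias gamma(148) = '0000000' + '10010100' = 000000010010100 (15 bits)


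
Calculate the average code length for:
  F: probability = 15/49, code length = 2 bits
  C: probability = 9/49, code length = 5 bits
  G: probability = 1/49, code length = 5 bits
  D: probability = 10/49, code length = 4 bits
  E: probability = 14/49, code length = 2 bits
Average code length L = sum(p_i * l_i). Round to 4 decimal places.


Weighted contributions p_i * l_i:
  F: (15/49) * 2 = 30/49
  C: (9/49) * 5 = 45/49
  G: (1/49) * 5 = 5/49
  D: (10/49) * 4 = 40/49
  E: (14/49) * 2 = 28/49
Sum = (30 + 45 + 5 + 40 + 28)/49 = 148/49

L = 148/49 = 3.0204 bits/symbol


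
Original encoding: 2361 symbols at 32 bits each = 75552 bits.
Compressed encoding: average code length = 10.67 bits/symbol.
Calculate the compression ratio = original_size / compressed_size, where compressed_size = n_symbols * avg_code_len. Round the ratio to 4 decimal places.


original_size = n_symbols * orig_bits = 2361 * 32 = 75552 bits
compressed_size = n_symbols * avg_code_len = 2361 * 10.67 = 25191.87 bits
ratio = original_size / compressed_size = 75552 / 25191.87 = 2.9991

Compression ratio = 2.9991


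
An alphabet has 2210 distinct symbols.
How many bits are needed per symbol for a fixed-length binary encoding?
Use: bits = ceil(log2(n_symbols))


log2(2210) = 11.1098
Bracket: 2^11 = 2048 < 2210 <= 2^12 = 4096
So ceil(log2(2210)) = 12

bits = ceil(log2(2210)) = ceil(11.1098) = 12 bits


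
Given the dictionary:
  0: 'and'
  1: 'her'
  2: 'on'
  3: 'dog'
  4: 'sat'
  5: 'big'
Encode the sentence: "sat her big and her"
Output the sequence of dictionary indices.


Look up each word in the dictionary:
  'sat' -> 4
  'her' -> 1
  'big' -> 5
  'and' -> 0
  'her' -> 1

Encoded: [4, 1, 5, 0, 1]


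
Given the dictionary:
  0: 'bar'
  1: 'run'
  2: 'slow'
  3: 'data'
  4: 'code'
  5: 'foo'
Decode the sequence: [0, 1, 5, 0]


Look up each index in the dictionary:
  0 -> 'bar'
  1 -> 'run'
  5 -> 'foo'
  0 -> 'bar'

Decoded: "bar run foo bar"


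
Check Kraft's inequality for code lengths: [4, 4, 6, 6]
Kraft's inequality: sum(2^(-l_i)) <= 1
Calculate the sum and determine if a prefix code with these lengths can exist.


Sum = 2^(-4) + 2^(-4) + 2^(-6) + 2^(-6)
    = 0.0625 + 0.0625 + 0.015625 + 0.015625
    = 10/64 = 0.15625
Since 0.15625 <= 1, Kraft's inequality IS satisfied.
A prefix code with these lengths CAN exist.

Kraft sum = 0.15625. Satisfied.


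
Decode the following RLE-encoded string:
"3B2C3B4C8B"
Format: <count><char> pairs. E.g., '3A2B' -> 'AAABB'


Expanding each <count><char> pair:
  3B -> 'BBB'
  2C -> 'CC'
  3B -> 'BBB'
  4C -> 'CCCC'
  8B -> 'BBBBBBBB'

Decoded = BBBCCBBBCCCCBBBBBBBB


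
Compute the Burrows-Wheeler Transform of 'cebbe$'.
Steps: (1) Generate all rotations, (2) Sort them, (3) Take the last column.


Rotations (sorted):
  0: $cebbe -> last char: e
  1: bbe$ce -> last char: e
  2: be$ceb -> last char: b
  3: cebbe$ -> last char: $
  4: e$cebb -> last char: b
  5: ebbe$c -> last char: c


BWT = eeb$bc


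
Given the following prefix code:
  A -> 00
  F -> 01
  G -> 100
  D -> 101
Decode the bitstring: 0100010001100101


Decoding step by step:
Bits 01 -> F
Bits 00 -> A
Bits 01 -> F
Bits 00 -> A
Bits 01 -> F
Bits 100 -> G
Bits 101 -> D


Decoded message: FAFAFGD


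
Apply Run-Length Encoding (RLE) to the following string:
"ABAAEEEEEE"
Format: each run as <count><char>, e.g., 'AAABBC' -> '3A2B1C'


Scanning runs left to right:
  i=0: run of 'A' x 1 -> '1A'
  i=1: run of 'B' x 1 -> '1B'
  i=2: run of 'A' x 2 -> '2A'
  i=4: run of 'E' x 6 -> '6E'

RLE = 1A1B2A6E


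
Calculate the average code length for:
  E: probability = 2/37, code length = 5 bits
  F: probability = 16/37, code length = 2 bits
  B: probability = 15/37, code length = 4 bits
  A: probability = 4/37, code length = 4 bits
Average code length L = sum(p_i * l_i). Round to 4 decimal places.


Weighted contributions p_i * l_i:
  E: (2/37) * 5 = 10/37
  F: (16/37) * 2 = 32/37
  B: (15/37) * 4 = 60/37
  A: (4/37) * 4 = 16/37
Sum = (10 + 32 + 60 + 16)/37 = 118/37

L = 118/37 = 3.1892 bits/symbol


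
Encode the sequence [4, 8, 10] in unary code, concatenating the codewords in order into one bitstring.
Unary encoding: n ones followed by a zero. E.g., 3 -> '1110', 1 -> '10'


Encode each number as n ones followed by a terminating 0:
  4 -> 11110 (5 bits)
  8 -> 111111110 (9 bits)
  10 -> 11111111110 (11 bits)
Total length = 5 + 9 + 11 = 25 bits.

Unary([4, 8, 10]) = 1111011111111011111111110 (25 bits)


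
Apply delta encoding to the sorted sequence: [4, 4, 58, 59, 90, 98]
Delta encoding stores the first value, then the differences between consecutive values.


First value: 4
Deltas:
  4 - 4 = 0
  58 - 4 = 54
  59 - 58 = 1
  90 - 59 = 31
  98 - 90 = 8


Delta encoded: [4, 0, 54, 1, 31, 8]


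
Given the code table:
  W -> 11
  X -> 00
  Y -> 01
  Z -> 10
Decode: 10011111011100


Decoding:
10 -> Z
01 -> Y
11 -> W
11 -> W
01 -> Y
11 -> W
00 -> X


Result: ZYWWYWX


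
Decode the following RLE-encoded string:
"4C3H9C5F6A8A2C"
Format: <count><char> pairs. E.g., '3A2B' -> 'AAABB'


Expanding each <count><char> pair:
  4C -> 'CCCC'
  3H -> 'HHH'
  9C -> 'CCCCCCCCC'
  5F -> 'FFFFF'
  6A -> 'AAAAAA'
  8A -> 'AAAAAAAA'
  2C -> 'CC'

Decoded = CCCCHHHCCCCCCCCCFFFFFAAAAAAAAAAAAAACC


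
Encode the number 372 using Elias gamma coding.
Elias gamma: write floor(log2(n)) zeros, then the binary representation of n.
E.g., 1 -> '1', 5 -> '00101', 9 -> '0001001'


num_bits = floor(log2(372)) + 1 = 9
leading_zeros = num_bits - 1 = 8
binary(372) = 101110100

Elias gamma(372) = '00000000' + '101110100' = 00000000101110100 (17 bits)


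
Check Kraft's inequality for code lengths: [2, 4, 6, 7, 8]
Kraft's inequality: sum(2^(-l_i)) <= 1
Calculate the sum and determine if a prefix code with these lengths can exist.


Sum = 2^(-2) + 2^(-4) + 2^(-6) + 2^(-7) + 2^(-8)
    = 0.25 + 0.0625 + 0.015625 + 0.0078125 + 0.00390625
    = 87/256 = 0.33984375
Since 0.33984375 <= 1, Kraft's inequality IS satisfied.
A prefix code with these lengths CAN exist.

Kraft sum = 0.33984375. Satisfied.


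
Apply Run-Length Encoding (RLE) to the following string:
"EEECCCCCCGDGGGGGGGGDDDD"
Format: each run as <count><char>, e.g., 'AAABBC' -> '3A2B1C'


Scanning runs left to right:
  i=0: run of 'E' x 3 -> '3E'
  i=3: run of 'C' x 6 -> '6C'
  i=9: run of 'G' x 1 -> '1G'
  i=10: run of 'D' x 1 -> '1D'
  i=11: run of 'G' x 8 -> '8G'
  i=19: run of 'D' x 4 -> '4D'

RLE = 3E6C1G1D8G4D
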